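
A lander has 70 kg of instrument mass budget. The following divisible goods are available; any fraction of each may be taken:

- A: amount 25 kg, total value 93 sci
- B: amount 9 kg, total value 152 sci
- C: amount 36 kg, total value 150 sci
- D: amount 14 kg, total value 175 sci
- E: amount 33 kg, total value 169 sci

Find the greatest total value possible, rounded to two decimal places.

554.33

Take in order of value per unit:
- B (152/9 per unit): all 9 → value 152, running total 152.00
- D (175/14 per unit): all 14 → value 175, running total 327.00
- E (169/33 per unit): all 33 → value 169, running total 496.00
- C (150/36 per unit): 14 of 36 → value 14×150/36 = 58.3333, running total 554.33
Total 554.33.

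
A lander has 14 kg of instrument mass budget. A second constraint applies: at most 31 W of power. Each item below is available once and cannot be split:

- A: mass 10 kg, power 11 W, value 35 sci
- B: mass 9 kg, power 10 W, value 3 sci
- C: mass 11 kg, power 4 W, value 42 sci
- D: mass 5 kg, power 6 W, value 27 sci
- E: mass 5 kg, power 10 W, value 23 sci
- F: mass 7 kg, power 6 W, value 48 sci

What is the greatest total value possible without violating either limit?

75 sci

Feasible sets respecting both limits:
- D+F: mass 12, power 12, value 75
- E+F: mass 12, power 16, value 71
- D+E: mass 10, power 16, value 50
- F: mass 7, power 6, value 48
Best: 75 sci.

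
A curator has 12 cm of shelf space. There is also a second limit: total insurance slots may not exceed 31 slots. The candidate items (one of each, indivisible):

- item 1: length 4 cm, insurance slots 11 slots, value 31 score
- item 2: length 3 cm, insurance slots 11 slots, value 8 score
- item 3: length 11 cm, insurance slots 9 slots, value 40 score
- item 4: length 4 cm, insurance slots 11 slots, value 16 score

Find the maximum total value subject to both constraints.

Feasible sets respecting both limits:
- item 1+item 4: length 8, insurance slots 22, value 47
- item 3: length 11, insurance slots 9, value 40
- item 1+item 2: length 7, insurance slots 22, value 39
- item 1: length 4, insurance slots 11, value 31
Best: 47 score.

47 score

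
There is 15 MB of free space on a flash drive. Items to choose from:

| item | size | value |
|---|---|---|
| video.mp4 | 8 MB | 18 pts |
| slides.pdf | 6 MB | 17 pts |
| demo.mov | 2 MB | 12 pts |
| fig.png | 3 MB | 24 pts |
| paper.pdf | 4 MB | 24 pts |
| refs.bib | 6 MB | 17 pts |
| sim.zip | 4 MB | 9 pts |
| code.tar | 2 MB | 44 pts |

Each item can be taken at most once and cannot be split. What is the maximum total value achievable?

This is a 0/1 knapsack; check combinations near the capacity.
- demo.mov+fig.png+paper.pdf+sim.zip+code.tar: size 2+3+4+4+2=15, value 12+24+24+9+44=113
- slides.pdf+fig.png+paper.pdf+code.tar: size 6+3+4+2=15, value 17+24+24+44=109
- fig.png+paper.pdf+refs.bib+code.tar: size 3+4+6+2=15, value 24+24+17+44=109
Best: 113 pts.

113 pts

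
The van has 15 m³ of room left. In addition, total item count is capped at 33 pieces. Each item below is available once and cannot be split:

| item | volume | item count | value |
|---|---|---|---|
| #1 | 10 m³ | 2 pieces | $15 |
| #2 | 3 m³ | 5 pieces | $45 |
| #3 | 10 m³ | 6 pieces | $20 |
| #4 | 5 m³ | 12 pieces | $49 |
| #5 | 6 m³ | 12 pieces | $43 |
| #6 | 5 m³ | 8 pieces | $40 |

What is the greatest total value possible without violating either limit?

$137

Feasible sets respecting both limits:
- #2+#4+#5: volume 14, item count 29, value 137
- #2+#4+#6: volume 13, item count 25, value 134
- #2+#5+#6: volume 14, item count 25, value 128
Best: $137.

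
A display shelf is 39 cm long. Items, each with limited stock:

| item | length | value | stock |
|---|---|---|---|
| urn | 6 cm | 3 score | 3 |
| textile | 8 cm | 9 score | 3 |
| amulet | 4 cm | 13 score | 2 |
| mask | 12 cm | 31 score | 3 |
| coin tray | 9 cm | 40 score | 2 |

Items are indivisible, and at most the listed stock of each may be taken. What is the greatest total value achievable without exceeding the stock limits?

Best selections within length 39 and stock limits:
- 2×amulet + 1×mask + 2×coin tray: length 38, value 137
- 1×amulet + 1×mask + 2×coin tray: length 34, value 124
- 1×textile + 1×mask + 2×coin tray: length 38, value 120
Best: 137 score.

137 score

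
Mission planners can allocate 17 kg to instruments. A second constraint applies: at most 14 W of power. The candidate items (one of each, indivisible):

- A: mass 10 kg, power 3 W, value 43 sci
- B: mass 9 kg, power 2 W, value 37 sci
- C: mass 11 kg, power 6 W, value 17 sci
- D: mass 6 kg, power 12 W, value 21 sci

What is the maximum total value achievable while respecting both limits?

58 sci

Feasible sets respecting both limits:
- B+D: mass 15, power 14, value 58
- A: mass 10, power 3, value 43
- B: mass 9, power 2, value 37
Best: 58 sci.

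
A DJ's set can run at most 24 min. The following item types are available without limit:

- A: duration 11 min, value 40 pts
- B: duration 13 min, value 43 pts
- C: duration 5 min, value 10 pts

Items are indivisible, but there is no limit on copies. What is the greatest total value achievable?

Best value-per-unit is A at 40/11; filling with it alone gives 2×40 = 80.
Optimal mix: 1×A + 1×B → duration 24, value 83.

83 pts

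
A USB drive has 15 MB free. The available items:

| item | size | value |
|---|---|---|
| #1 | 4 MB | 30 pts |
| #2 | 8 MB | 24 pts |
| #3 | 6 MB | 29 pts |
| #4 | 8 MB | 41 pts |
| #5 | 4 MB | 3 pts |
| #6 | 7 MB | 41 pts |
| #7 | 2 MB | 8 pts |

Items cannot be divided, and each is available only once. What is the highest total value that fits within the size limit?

Check high-value combinations within 15 MB:
- #4+#6: size 8+7=15, value 41+41=82
- #1+#6+#7: size 4+7+2=13, value 30+41+8=79
- #1+#4+#7: size 4+8+2=14, value 30+41+8=79
- #3+#6+#7: size 6+7+2=15, value 29+41+8=78
Best: 82 pts.

82 pts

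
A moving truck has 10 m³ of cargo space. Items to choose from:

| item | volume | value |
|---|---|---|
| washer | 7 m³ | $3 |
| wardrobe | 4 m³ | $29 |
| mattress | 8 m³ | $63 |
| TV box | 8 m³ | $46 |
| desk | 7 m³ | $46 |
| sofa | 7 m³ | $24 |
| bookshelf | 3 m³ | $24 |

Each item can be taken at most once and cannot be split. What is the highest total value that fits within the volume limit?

Check high-value combinations within 10 m³:
- desk+bookshelf: volume 7+3=10, value 46+24=70
- mattress: volume 8, value 63
- wardrobe+bookshelf: volume 4+3=7, value 29+24=53
Best: $70.

$70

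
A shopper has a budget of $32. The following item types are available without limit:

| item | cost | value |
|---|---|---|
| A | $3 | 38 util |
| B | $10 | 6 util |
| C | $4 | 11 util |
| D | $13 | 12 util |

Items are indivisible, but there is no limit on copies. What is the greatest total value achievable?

380 util

Best value-per-unit is A at 38/3, and filling with it alone uses cost 10×3=30. No mix of the others beats 10×38 = 380.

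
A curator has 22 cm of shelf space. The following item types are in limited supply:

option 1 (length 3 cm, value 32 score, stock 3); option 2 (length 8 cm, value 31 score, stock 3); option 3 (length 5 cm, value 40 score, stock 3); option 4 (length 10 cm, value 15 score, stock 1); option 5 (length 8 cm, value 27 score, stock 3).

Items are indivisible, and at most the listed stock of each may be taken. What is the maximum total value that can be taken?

184 score

Top feasible selections:
- 2×option 1 + 3×option 3: length 21, value 184
- 3×option 1 + 2×option 3: length 19, value 176
- 3×option 1 + 1×option 2 + 1×option 3: length 22, value 167
- 3×option 1 + 1×option 3 + 1×option 5: length 22, value 163
Best: 184 score.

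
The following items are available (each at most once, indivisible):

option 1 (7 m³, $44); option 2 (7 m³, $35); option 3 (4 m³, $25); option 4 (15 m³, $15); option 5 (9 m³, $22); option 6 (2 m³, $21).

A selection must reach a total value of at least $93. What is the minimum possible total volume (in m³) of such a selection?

16

Subsets with value ≥ 93, sorted by total volume:
- option 1+option 2+option 6: volume 16, value 100
- option 1+option 2+option 3: volume 18, value 104
Minimum volume: 16 m³.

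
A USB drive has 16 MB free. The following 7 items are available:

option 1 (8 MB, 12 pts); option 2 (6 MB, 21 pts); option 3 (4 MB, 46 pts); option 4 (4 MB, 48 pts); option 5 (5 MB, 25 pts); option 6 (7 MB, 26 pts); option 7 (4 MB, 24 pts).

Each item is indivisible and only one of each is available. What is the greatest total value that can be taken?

Check high-value combinations within 16 MB:
- option 3+option 4+option 6: size 4+4+7=15, value 46+48+26=120
- option 3+option 4+option 5: size 4+4+5=13, value 46+48+25=119
- option 3+option 4+option 7: size 4+4+4=12, value 46+48+24=118
- option 2+option 3+option 4: size 6+4+4=14, value 21+46+48=115
- option 1+option 3+option 4: size 8+4+4=16, value 12+46+48=106
Best: 120 pts.

120 pts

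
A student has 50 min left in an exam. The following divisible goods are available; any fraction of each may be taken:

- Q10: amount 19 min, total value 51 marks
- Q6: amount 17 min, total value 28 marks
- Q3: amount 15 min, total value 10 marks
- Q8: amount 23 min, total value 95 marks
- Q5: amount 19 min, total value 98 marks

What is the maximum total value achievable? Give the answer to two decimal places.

Take in order of value per unit:
- Q5 (98/19 per unit): all 19 → value 98, running total 98.00
- Q8 (95/23 per unit): all 23 → value 95, running total 193.00
- Q10 (51/19 per unit): 8 of 19 → value 8×51/19 = 21.4737, running total 214.47
Total 214.47.

214.47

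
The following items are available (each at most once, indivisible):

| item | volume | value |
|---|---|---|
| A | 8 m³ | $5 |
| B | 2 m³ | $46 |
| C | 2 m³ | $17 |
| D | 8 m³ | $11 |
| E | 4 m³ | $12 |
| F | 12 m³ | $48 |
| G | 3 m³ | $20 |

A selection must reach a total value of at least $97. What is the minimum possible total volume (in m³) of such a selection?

16

Subsets with value ≥ 97, sorted by total volume:
- B+C+F: volume 16, value 111
- B+F+G: volume 17, value 114
- B+E+F: volume 18, value 106
- B+C+F+G: volume 19, value 131
Minimum volume: 16 m³.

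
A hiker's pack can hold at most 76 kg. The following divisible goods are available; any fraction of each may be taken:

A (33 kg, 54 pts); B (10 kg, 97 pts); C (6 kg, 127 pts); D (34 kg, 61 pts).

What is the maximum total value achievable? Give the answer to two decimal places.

327.55

Take in order of value per unit:
- C (127/6 per unit): all 6 → value 127, running total 127.00
- B (97/10 per unit): all 10 → value 97, running total 224.00
- D (61/34 per unit): all 34 → value 61, running total 285.00
- A (54/33 per unit): 26 of 33 → value 26×54/33 = 42.5455, running total 327.55
Total 327.55.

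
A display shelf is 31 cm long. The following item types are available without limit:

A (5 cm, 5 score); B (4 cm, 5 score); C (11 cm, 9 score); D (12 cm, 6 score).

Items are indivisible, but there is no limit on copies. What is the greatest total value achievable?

35 score

Best value-per-unit is B at 5/4; filling with it alone gives 7×5 = 35.
Optimal mix: 3×A + 4×B → length 31, value 35.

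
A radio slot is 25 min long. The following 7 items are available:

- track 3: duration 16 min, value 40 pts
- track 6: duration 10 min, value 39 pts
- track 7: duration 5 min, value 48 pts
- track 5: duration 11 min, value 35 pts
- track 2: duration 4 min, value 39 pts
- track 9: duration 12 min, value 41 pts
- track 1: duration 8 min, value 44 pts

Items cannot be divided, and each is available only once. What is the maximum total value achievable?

Check high-value combinations within 25 min:
- track 7+track 9+track 1: duration 5+12+8=25, value 48+41+44=133
- track 7+track 2+track 1: duration 5+4+8=17, value 48+39+44=131
- track 6+track 7+track 1: duration 10+5+8=23, value 39+48+44=131
- track 7+track 2+track 9: duration 5+4+12=21, value 48+39+41=128
Best: 133 pts.

133 pts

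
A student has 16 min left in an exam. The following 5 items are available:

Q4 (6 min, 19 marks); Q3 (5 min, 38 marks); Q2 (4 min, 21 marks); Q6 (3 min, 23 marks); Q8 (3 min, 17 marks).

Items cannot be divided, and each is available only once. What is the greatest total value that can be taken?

Check high-value combinations within 16 min:
- Q3+Q2+Q6+Q8: time 5+4+3+3=15, value 38+21+23+17=99
- Q3+Q2+Q6: time 5+4+3=12, value 38+21+23=82
- Q4+Q3+Q6: time 6+5+3=14, value 19+38+23=80
- Q4+Q2+Q6+Q8: time 6+4+3+3=16, value 19+21+23+17=80
- Q3+Q6+Q8: time 5+3+3=11, value 38+23+17=78
Best: 99 marks.

99 marks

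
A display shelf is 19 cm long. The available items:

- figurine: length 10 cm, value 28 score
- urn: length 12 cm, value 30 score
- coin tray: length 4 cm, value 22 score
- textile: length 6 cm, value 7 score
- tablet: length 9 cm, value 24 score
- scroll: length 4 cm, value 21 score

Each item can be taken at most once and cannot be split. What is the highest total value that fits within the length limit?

Check high-value combinations within 19 cm:
- figurine+coin tray+scroll: length 10+4+4=18, value 28+22+21=71
- coin tray+tablet+scroll: length 4+9+4=17, value 22+24+21=67
- coin tray+textile+tablet: length 4+6+9=19, value 22+7+24=53
- urn+coin tray: length 12+4=16, value 30+22=52
Best: 71 score.

71 score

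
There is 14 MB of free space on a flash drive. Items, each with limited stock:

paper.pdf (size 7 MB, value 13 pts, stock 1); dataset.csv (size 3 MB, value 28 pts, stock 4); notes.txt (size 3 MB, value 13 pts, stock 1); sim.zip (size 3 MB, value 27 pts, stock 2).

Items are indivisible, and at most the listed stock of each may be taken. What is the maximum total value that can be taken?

Top feasible selections:
- 4×dataset.csv: size 12, value 112
- 3×dataset.csv + 1×sim.zip: size 12, value 111
- 2×dataset.csv + 2×sim.zip: size 12, value 110
Best: 112 pts.

112 pts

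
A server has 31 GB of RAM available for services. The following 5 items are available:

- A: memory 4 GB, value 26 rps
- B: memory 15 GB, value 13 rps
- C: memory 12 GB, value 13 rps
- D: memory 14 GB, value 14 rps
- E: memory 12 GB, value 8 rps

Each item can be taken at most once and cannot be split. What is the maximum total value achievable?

Check high-value combinations within 31 GB:
- A+C+D: memory 4+12+14=30, value 26+13+14=53
- A+B+C: memory 4+15+12=31, value 26+13+13=52
- A+D+E: memory 4+14+12=30, value 26+14+8=48
- A+C+E: memory 4+12+12=28, value 26+13+8=47
Best: 53 rps.

53 rps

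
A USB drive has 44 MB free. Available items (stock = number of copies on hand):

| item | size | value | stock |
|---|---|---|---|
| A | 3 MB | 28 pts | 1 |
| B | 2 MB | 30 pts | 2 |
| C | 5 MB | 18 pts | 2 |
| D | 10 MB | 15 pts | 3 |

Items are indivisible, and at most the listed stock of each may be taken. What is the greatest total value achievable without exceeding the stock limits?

154 pts

Best selections within size 44 and stock limits:
- 1×A + 2×B + 2×C + 2×D: size 37, value 154
- 1×A + 2×B + 1×C + 3×D: size 42, value 151
Best: 154 pts.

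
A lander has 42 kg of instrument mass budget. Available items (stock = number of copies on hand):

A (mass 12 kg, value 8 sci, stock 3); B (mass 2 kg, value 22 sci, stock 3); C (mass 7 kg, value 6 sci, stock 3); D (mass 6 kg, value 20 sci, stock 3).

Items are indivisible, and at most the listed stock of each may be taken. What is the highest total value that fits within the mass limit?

138 sci

Top feasible selections:
- 3×B + 2×C + 3×D: mass 38, value 138
- 1×A + 3×B + 3×D: mass 36, value 134
- 3×B + 1×C + 3×D: mass 31, value 132
Best: 138 sci.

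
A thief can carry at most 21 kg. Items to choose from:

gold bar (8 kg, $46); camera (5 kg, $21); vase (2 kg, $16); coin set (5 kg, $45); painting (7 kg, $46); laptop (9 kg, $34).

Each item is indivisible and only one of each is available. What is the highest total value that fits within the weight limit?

This is a 0/1 knapsack; check combinations near the capacity.
- gold bar+coin set+painting: weight 8+5+7=20, value 46+45+46=137
- camera+vase+coin set+painting: weight 5+2+5+7=19, value 21+16+45+46=128
- gold bar+camera+vase+coin set: weight 8+5+2+5=20, value 46+21+16+45=128
Best: $137.

$137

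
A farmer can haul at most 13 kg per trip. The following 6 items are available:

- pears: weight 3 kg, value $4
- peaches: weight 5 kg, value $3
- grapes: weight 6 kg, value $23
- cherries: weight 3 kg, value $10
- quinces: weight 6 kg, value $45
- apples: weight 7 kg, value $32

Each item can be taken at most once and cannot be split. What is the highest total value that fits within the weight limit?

$77

Check high-value combinations within 13 kg:
- quinces+apples: weight 6+7=13, value 45+32=77
- grapes+quinces: weight 6+6=12, value 23+45=68
- pears+cherries+quinces: weight 3+3+6=12, value 4+10+45=59
- cherries+quinces: weight 3+6=9, value 10+45=55
Best: $77.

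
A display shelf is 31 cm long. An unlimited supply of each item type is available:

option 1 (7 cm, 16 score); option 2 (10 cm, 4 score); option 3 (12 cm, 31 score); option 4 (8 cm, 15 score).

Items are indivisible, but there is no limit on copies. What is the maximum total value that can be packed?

78 score

Best value-per-unit is option 3 at 31/12; filling with it alone gives 2×31 = 62.
Optimal mix: 1×option 1 + 2×option 3 → length 31, value 78.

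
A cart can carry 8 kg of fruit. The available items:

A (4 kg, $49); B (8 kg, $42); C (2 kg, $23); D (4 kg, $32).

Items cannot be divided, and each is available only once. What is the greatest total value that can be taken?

Check high-value combinations within 8 kg:
- A+D: weight 4+4=8, value 49+32=81
- A+C: weight 4+2=6, value 49+23=72
- C+D: weight 2+4=6, value 23+32=55
- A: weight 4, value 49
- B: weight 8, value 42
Best: $81.

$81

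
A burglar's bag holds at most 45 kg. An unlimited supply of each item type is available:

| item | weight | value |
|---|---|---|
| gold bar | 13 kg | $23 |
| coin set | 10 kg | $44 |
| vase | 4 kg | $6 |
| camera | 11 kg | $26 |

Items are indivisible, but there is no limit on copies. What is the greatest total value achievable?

$182

Best value-per-unit is coin set at 44/10; filling with it alone gives 4×44 = 176.
Optimal mix: 4×coin set + 1×vase → weight 44, value 182.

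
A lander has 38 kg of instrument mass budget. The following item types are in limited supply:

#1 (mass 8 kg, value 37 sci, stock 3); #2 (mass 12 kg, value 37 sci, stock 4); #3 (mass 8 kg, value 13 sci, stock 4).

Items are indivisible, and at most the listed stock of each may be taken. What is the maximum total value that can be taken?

Best selections within mass 38 and stock limits:
- 3×#1 + 1×#2: mass 36, value 148
- 3×#1 + 1×#3: mass 32, value 124
- 2×#1 + 1×#2 + 1×#3: mass 36, value 124
Best: 148 sci.

148 sci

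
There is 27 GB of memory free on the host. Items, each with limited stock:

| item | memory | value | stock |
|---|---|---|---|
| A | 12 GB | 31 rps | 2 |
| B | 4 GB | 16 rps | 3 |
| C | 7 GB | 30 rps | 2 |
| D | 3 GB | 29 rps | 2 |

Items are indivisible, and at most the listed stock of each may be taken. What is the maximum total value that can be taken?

Best selections within memory 27 and stock limits:
- 3×B + 1×C + 2×D: memory 25, value 136
- 1×B + 2×C + 2×D: memory 24, value 134
Best: 136 rps.

136 rps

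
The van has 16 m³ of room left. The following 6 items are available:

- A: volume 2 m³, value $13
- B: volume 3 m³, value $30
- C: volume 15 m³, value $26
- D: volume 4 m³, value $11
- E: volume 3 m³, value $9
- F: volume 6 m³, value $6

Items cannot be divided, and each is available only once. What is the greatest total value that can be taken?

Check high-value combinations within 16 m³:
- A+B+D+E: volume 2+3+4+3=12, value 13+30+11+9=63
- A+B+D+F: volume 2+3+4+6=15, value 13+30+11+6=60
- A+B+E+F: volume 2+3+3+6=14, value 13+30+9+6=58
Best: $63.

$63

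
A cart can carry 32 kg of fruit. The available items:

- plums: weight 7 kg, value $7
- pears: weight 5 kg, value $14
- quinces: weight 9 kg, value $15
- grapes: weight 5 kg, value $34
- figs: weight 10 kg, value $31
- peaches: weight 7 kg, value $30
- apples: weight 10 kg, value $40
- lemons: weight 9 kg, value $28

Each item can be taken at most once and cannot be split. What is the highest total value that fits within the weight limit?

Check high-value combinations within 32 kg:
- grapes+figs+peaches+apples: weight 5+10+7+10=32, value 34+31+30+40=135
- grapes+peaches+apples+lemons: weight 5+7+10+9=31, value 34+30+40+28=132
- grapes+figs+peaches+lemons: weight 5+10+7+9=31, value 34+31+30+28=123
- pears+grapes+figs+apples: weight 5+5+10+10=30, value 14+34+31+40=119
Best: $135.

$135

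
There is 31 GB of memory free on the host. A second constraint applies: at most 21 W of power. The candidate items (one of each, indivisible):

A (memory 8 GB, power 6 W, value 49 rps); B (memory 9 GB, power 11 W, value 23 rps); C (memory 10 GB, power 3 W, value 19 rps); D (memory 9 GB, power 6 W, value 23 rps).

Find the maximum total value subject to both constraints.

91 rps

Feasible sets respecting both limits:
- A+B+C: memory 27, power 20, value 91
- A+C+D: memory 27, power 15, value 91
- A+B: memory 17, power 17, value 72
Best: 91 rps.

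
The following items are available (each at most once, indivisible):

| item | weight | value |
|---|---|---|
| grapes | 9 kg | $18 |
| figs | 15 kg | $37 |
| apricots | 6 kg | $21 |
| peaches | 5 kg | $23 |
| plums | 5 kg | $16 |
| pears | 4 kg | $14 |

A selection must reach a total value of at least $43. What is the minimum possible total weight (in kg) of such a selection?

11

Subsets with value ≥ 43, sorted by total weight:
- apricots+peaches: weight 11, value 44
- peaches+plums+pears: weight 14, value 53
- apricots+peaches+pears: weight 15, value 58
- apricots+plums+pears: weight 15, value 51
Minimum weight: 11 kg.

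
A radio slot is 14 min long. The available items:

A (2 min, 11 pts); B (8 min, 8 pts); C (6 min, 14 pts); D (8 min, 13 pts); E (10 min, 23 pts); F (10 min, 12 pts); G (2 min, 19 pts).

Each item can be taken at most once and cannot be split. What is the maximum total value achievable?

53 pts

This is a 0/1 knapsack; check combinations near the capacity.
- A+E+G: duration 2+10+2=14, value 11+23+19=53
- A+C+G: duration 2+6+2=10, value 11+14+19=44
- A+D+G: duration 2+8+2=12, value 11+13+19=43
- E+G: duration 10+2=12, value 23+19=42
Best: 53 pts.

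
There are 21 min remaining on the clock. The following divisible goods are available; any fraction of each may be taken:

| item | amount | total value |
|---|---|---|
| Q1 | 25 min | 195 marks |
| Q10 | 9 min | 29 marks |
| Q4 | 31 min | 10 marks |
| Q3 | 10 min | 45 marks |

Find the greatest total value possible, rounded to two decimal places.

163.80

Take in order of value per unit:
- Q1 (195/25 per unit): 21 of 25 → value 21×195/25 = 163.8000, running total 163.80
Total 163.80.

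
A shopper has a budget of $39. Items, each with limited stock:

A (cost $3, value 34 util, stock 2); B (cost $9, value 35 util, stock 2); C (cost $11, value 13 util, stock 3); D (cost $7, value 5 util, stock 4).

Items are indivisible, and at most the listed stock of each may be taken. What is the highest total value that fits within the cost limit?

151 util

Best selections within cost 39 and stock limits:
- 2×A + 2×B + 1×C: cost 35, value 151
- 2×A + 2×B + 2×D: cost 38, value 148
Best: 151 util.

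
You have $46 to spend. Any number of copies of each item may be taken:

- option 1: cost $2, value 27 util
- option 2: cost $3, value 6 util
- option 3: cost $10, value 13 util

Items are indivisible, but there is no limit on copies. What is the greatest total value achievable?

Best value-per-unit is option 1 at 27/2, and filling with it alone uses cost 23×2=46. No mix of the others beats 23×27 = 621.

621 util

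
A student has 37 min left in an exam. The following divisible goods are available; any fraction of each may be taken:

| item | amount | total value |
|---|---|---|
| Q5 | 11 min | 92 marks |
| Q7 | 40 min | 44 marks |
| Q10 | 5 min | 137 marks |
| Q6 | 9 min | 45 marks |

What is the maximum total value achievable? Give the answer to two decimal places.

Take in order of value per unit:
- Q10 (137/5 per unit): all 5 → value 137, running total 137.00
- Q5 (92/11 per unit): all 11 → value 92, running total 229.00
- Q6 (45/9 per unit): all 9 → value 45, running total 274.00
- Q7 (44/40 per unit): 12 of 40 → value 12×44/40 = 13.2000, running total 287.20
Total 287.20.

287.20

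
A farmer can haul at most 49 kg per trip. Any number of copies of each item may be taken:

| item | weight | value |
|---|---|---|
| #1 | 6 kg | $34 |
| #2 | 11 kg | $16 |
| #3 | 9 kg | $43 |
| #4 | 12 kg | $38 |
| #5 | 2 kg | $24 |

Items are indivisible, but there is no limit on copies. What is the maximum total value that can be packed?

$576

Best value-per-unit is #5 at 24/2, and filling with it alone uses weight 24×2=48. No mix of the others beats 24×24 = 576.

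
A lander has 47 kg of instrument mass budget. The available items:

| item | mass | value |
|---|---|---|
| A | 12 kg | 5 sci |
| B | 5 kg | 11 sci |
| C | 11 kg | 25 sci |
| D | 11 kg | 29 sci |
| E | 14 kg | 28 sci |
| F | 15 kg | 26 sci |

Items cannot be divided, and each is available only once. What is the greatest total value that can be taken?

Check high-value combinations within 47 kg:
- B+D+E+F: mass 5+11+14+15=45, value 11+29+28+26=94
- B+C+D+E: mass 5+11+11+14=41, value 11+25+29+28=93
- B+C+D+F: mass 5+11+11+15=42, value 11+25+29+26=91
- B+C+E+F: mass 5+11+14+15=45, value 11+25+28+26=90
Best: 94 sci.

94 sci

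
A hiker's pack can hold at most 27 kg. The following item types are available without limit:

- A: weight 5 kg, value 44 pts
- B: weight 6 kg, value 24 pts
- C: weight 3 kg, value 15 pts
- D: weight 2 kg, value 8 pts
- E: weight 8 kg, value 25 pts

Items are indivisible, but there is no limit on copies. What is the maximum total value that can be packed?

228 pts

Best value-per-unit is A at 44/5; filling with it alone gives 5×44 = 220.
Optimal mix: 5×A + 1×D → weight 27, value 228.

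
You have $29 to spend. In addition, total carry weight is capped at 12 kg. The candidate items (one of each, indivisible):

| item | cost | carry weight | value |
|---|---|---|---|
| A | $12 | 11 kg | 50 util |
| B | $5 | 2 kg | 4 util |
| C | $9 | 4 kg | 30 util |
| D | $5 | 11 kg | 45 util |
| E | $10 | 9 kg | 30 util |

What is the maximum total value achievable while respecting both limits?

50 util

Feasible sets respecting both limits:
- A: cost 12, carry weight 11, value 50
- D: cost 5, carry weight 11, value 45
- B+C: cost 14, carry weight 6, value 34
- B+E: cost 15, carry weight 11, value 34
Best: 50 util.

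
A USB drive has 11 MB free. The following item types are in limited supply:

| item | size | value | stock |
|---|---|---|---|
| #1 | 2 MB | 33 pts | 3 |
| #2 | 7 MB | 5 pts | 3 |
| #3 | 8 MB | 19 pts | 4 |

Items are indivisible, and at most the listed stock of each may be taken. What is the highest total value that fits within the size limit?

99 pts

Top feasible selections:
- 3×#1: size 6, value 99
- 2×#1 + 1×#2: size 11, value 71
- 2×#1: size 4, value 66
- 1×#1 + 1×#3: size 10, value 52
Best: 99 pts.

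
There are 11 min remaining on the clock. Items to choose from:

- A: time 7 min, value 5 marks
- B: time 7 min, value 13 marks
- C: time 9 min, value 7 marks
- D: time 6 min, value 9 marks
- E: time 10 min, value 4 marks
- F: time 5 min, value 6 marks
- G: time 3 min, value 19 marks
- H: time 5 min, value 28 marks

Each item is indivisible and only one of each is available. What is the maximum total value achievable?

47 marks

Check high-value combinations within 11 min:
- G+H: time 3+5=8, value 19+28=47
- D+H: time 6+5=11, value 9+28=37
- F+H: time 5+5=10, value 6+28=34
- B+G: time 7+3=10, value 13+19=32
Best: 47 marks.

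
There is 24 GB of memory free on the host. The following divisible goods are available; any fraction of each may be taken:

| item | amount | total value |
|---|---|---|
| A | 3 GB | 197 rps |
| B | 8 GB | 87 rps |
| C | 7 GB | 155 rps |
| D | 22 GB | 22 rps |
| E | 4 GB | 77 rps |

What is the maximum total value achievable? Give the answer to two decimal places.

518.00

Take in order of value per unit:
- A (197/3 per unit): all 3 → value 197, running total 197.00
- C (155/7 per unit): all 7 → value 155, running total 352.00
- E (77/4 per unit): all 4 → value 77, running total 429.00
- B (87/8 per unit): all 8 → value 87, running total 516.00
- D (22/22 per unit): 2 of 22 → value 2×22/22 = 2.0000, running total 518.00
Total 518.00.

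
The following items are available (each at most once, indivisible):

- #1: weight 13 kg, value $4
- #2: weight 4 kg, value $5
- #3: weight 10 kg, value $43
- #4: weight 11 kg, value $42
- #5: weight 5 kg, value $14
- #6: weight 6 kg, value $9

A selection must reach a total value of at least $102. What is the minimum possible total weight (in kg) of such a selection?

30

Subsets with value ≥ 102, sorted by total weight:
- #2+#3+#4+#5: weight 30, value 104
- #3+#4+#5+#6: weight 32, value 108
Minimum weight: 30 kg.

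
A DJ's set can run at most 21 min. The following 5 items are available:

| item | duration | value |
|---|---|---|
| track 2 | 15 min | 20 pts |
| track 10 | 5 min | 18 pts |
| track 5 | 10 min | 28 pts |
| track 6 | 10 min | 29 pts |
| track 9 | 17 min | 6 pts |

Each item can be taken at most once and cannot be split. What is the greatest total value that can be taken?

57 pts

Check high-value combinations within 21 min:
- track 5+track 6: duration 10+10=20, value 28+29=57
- track 10+track 6: duration 5+10=15, value 18+29=47
- track 10+track 5: duration 5+10=15, value 18+28=46
Best: 57 pts.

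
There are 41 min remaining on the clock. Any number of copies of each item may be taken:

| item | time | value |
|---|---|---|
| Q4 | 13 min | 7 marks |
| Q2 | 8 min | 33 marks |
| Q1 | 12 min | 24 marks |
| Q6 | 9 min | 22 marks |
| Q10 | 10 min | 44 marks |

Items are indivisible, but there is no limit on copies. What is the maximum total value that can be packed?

Best value-per-unit is Q10 at 44/10, and filling with it alone uses time 4×10=40. No mix of the others beats 4×44 = 176.

176 marks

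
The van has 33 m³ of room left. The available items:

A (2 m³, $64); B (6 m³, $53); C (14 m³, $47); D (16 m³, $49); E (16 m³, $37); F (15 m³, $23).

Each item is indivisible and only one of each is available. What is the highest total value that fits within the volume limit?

Check high-value combinations within 33 m³:
- A+B+D: volume 2+6+16=24, value 64+53+49=166
- A+B+C: volume 2+6+14=22, value 64+53+47=164
- A+C+D: volume 2+14+16=32, value 64+47+49=160
Best: $166.

$166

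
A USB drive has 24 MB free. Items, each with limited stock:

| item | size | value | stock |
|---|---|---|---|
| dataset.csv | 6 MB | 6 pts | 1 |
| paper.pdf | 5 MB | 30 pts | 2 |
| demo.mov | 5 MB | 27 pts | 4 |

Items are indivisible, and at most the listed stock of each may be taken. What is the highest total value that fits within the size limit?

114 pts

Best selections within size 24 and stock limits:
- 2×paper.pdf + 2×demo.mov: size 20, value 114
- 1×paper.pdf + 3×demo.mov: size 20, value 111
- 4×demo.mov: size 20, value 108
- 1×dataset.csv + 2×paper.pdf + 1×demo.mov: size 21, value 93
Best: 114 pts.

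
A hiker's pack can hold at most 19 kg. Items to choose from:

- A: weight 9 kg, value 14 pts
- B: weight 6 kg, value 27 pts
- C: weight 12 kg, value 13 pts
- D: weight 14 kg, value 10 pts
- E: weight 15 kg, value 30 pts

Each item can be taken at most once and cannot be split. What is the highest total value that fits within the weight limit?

41 pts

Check high-value combinations within 19 kg:
- A+B: weight 9+6=15, value 14+27=41
- B+C: weight 6+12=18, value 27+13=40
- E: weight 15, value 30
- B: weight 6, value 27
Best: 41 pts.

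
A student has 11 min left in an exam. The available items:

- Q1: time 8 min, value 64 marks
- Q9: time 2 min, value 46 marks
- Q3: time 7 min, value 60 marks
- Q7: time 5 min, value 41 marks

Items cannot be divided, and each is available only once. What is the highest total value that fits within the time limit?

Check high-value combinations within 11 min:
- Q1+Q9: time 8+2=10, value 64+46=110
- Q9+Q3: time 2+7=9, value 46+60=106
- Q9+Q7: time 2+5=7, value 46+41=87
- Q1: time 8, value 64
Best: 110 marks.

110 marks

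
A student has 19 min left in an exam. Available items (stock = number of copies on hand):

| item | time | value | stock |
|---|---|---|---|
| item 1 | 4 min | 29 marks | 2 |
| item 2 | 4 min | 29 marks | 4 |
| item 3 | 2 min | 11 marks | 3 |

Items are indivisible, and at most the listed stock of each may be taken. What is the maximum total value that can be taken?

127 marks

Top feasible selections:
- 4×item 2 + 1×item 3: time 18, value 127
- 1×item 1 + 3×item 2 + 1×item 3: time 18, value 127
- 2×item 1 + 2×item 2 + 1×item 3: time 18, value 127
Best: 127 marks.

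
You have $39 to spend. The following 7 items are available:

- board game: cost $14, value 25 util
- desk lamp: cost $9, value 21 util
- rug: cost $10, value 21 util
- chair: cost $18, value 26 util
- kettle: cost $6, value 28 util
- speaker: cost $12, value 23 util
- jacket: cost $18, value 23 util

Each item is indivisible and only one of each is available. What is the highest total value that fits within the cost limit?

Check high-value combinations within $39:
- board game+desk lamp+rug+kettle: cost 14+9+10+6=39, value 25+21+21+28=95
- desk lamp+rug+kettle+speaker: cost 9+10+6+12=37, value 21+21+28+23=93
- board game+chair+kettle: cost 14+18+6=38, value 25+26+28=79
Best: 95 util.

95 util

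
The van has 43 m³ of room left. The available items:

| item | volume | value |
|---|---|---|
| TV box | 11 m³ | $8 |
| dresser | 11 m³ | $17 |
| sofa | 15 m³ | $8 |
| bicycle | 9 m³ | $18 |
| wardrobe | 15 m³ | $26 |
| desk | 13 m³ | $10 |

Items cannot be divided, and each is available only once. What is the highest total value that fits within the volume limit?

Check high-value combinations within 43 m³:
- dresser+bicycle+wardrobe: volume 11+9+15=35, value 17+18+26=61
- bicycle+wardrobe+desk: volume 9+15+13=37, value 18+26+10=54
- dresser+wardrobe+desk: volume 11+15+13=39, value 17+26+10=53
- TV box+bicycle+wardrobe: volume 11+9+15=35, value 8+18+26=52
Best: $61.

$61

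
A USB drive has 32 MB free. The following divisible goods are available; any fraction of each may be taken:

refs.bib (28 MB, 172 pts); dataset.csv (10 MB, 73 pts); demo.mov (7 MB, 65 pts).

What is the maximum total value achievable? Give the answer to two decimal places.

230.14

Take in order of value per unit:
- demo.mov (65/7 per unit): all 7 → value 65, running total 65.00
- dataset.csv (73/10 per unit): all 10 → value 73, running total 138.00
- refs.bib (172/28 per unit): 15 of 28 → value 15×172/28 = 92.1429, running total 230.14
Total 230.14.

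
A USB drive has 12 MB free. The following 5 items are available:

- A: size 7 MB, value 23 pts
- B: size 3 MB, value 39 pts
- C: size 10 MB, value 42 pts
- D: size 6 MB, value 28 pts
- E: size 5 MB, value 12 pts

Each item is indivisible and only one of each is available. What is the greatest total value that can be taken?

67 pts

Check high-value combinations within 12 MB:
- B+D: size 3+6=9, value 39+28=67
- A+B: size 7+3=10, value 23+39=62
- B+E: size 3+5=8, value 39+12=51
Best: 67 pts.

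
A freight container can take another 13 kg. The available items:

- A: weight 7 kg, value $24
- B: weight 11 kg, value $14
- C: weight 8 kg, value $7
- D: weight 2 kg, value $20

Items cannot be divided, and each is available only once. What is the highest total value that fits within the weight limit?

Check high-value combinations within 13 kg:
- A+D: weight 7+2=9, value 24+20=44
- B+D: weight 11+2=13, value 14+20=34
- C+D: weight 8+2=10, value 7+20=27
Best: $44.

$44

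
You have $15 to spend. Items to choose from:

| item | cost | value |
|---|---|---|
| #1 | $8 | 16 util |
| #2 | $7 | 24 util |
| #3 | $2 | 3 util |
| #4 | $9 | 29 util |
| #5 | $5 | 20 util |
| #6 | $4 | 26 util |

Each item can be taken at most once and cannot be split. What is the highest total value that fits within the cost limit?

Check high-value combinations within $15:
- #3+#4+#6: cost 2+9+4=15, value 3+29+26=58
- #4+#6: cost 9+4=13, value 29+26=55
- #2+#3+#6: cost 7+2+4=13, value 24+3+26=53
Best: 58 util.

58 util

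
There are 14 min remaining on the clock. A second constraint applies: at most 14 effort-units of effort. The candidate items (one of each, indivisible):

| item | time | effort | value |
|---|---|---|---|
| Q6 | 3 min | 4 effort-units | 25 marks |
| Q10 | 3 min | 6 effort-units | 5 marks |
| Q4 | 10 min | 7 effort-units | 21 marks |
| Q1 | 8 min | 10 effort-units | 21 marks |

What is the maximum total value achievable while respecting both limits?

Feasible sets respecting both limits:
- Q6+Q4: time 13, effort 11, value 46
- Q6+Q1: time 11, effort 14, value 46
- Q6+Q10: time 6, effort 10, value 30
Best: 46 marks.

46 marks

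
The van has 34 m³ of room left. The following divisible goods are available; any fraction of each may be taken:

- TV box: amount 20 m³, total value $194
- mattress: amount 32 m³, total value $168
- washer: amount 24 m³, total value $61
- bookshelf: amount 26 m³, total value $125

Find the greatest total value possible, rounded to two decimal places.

Take in order of value per unit:
- TV box (194/20 per unit): all 20 → value 194, running total 194.00
- mattress (168/32 per unit): 14 of 32 → value 14×168/32 = 73.5000, running total 267.50
Total 267.50.

267.50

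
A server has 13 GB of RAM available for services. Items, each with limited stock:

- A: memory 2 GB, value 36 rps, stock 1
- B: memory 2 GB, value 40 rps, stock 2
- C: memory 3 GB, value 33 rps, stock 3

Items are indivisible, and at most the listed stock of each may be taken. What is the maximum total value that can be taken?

Best selections within memory 13 and stock limits:
- 1×A + 2×B + 2×C: memory 12, value 182
- 2×B + 3×C: memory 13, value 179
- 1×A + 1×B + 3×C: memory 13, value 175
Best: 182 rps.

182 rps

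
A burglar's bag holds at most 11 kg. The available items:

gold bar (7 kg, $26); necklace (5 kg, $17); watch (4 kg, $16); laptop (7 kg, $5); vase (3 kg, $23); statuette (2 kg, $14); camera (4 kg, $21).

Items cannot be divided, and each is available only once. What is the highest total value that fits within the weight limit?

$60

Check high-value combinations within 11 kg:
- watch+vase+camera: weight 4+3+4=11, value 16+23+21=60
- vase+statuette+camera: weight 3+2+4=9, value 23+14+21=58
- necklace+vase+statuette: weight 5+3+2=10, value 17+23+14=54
- watch+vase+statuette: weight 4+3+2=9, value 16+23+14=53
Best: $60.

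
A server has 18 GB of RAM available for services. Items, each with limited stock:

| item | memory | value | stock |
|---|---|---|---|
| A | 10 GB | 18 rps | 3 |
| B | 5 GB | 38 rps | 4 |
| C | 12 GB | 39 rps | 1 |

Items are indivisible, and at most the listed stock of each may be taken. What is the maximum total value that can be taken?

Top feasible selections:
- 3×B: memory 15, value 114
- 1×B + 1×C: memory 17, value 77
Best: 114 rps.

114 rps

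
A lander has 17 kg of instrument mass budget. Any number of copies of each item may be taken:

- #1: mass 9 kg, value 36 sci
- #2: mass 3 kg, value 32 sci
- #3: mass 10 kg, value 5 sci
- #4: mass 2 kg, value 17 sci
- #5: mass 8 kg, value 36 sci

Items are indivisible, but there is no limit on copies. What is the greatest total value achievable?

177 sci

Best value-per-unit is #2 at 32/3; filling with it alone gives 5×32 = 160.
Optimal mix: 5×#2 + 1×#4 → mass 17, value 177.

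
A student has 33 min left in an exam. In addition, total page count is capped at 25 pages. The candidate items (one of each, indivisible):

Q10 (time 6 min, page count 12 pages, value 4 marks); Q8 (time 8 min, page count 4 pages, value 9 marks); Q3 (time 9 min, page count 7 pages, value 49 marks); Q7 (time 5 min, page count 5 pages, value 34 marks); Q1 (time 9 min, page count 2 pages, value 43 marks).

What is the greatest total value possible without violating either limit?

135 marks

Feasible sets respecting both limits:
- Q8+Q3+Q7+Q1: time 31, page count 18, value 135
- Q3+Q7+Q1: time 23, page count 14, value 126
- Q10+Q8+Q3+Q1: time 32, page count 25, value 105
Best: 135 marks.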